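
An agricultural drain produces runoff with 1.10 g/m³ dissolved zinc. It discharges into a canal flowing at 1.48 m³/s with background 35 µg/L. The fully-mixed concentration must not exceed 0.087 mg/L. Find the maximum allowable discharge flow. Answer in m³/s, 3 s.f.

0.0760 m³/s

35 µg/L = 0.035 mg/L.
Mass balance at complete mixing: C_std·(Q_w + Q_r) = Q_w·C_e + Q_r·C_b.
Rearranging, Q_w = Q_r·(C_std − C_b)/(C_e − C_std) = 1.48·(0.087 − 0.035) / (1.1 − 0.087) = 0.07597 m³/s.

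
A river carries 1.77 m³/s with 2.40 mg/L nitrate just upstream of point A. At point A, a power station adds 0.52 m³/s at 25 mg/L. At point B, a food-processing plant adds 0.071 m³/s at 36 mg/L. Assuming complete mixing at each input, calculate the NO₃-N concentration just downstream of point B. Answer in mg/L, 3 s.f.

8.39 mg/L

After input A: C = (1.77·2.4 + 0.52·25) / 2.29 = 7.532 mg/L.
After input B: C = (2.29·7.532 + 0.071·36) / 2.361 = 8.388 mg/L.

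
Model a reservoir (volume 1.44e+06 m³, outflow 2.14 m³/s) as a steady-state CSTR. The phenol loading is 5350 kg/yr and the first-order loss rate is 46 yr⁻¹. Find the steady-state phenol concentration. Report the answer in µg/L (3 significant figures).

Outflow Q = 2.14 m³/s × 3.156e+07 s/yr = 6.753e+07 m³/yr.
Steady-state CSTR mass balance: W = Q·C + k·V·C, so C = W/(Q + kV).
Q + kV = 6.753e+07 + 46·1.44e+06 = 1.338e+08 m³/yr.
C = 5350/1.338e+08 = 3.999e-05 kg/m³ = 0.03999 mg/L = 39.99 µg/L.

40.0 µg/L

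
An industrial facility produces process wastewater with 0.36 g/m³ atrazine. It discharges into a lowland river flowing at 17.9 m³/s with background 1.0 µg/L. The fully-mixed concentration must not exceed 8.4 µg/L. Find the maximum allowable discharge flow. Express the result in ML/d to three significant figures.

1.0 µg/L = 0.001 mg/L.
8.4 µg/L = 0.0084 mg/L.
Mass balance at complete mixing: C_std·(Q_w + Q_r) = Q_w·C_e + Q_r·C_b.
Rearranging, Q_w = Q_r·(C_std − C_b)/(C_e − C_std) = 17.9·(0.0084 − 0.001) / (0.36 − 0.0084) = 0.3767 m³/s.
= 32.55 ML/d.

32.5 ML/d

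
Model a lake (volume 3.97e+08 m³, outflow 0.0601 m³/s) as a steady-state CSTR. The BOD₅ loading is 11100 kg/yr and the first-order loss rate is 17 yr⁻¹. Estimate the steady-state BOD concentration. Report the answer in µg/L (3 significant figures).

1.64 µg/L

Outflow Q = 0.0601 m³/s × 3.156e+07 s/yr = 1.897e+06 m³/yr.
Steady-state CSTR mass balance: W = Q·C + k·V·C, so C = W/(Q + kV).
Q + kV = 1.897e+06 + 17·3.97e+08 = 6.751e+09 m³/yr.
C = 11100/6.751e+09 = 1.644e-06 kg/m³ = 0.001644 mg/L = 1.644 µg/L.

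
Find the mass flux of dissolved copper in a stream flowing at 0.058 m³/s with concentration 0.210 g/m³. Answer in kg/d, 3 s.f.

1.05 kg/d

Mass flux = Q·C = 0.058 m³/s × 0.21 g/m³ = 0.01218 g/s.
= 0.01218 g/s × 86.4 = 1.052 kg/d.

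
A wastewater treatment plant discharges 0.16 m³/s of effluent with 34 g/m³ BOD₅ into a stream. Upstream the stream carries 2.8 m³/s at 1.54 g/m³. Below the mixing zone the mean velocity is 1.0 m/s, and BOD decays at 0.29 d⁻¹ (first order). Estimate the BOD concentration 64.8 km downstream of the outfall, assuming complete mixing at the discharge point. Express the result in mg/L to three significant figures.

After complete mixing, C₀ = (0.16·34 + 2.8·1.54) / 2.96 = 3.295 mg/L.
Travel time t = 6.48e+04 m / 1.0 m/s = 6.48e+04 s = 0.75 d.
C = 3.295·exp(−0.29·0.75) = 3.295·0.8045 = 2.651 mg/L.

2.65 mg/L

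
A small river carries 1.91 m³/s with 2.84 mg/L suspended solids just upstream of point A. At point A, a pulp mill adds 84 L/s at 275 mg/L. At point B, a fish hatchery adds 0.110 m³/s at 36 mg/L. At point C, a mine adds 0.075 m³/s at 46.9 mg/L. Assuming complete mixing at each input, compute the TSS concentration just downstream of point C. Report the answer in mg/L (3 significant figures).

84 L/s = 0.084 m³/s.
After input A: C = (1.91·2.84 + 0.084·275) / 1.994 = 14.31 mg/L.
After input B: C = (1.994·14.31 + 0.11·36) / 2.104 = 15.44 mg/L.
After input C: C = (2.104·15.44 + 0.075·46.9) / 2.179 = 16.52 mg/L.

16.5 mg/L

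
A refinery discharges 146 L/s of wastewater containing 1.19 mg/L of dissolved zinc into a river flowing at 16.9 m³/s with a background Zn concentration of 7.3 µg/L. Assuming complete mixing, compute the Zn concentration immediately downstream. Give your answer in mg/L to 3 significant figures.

146 L/s = 0.146 m³/s.
7.3 µg/L = 0.0073 mg/L.
Flow-weighted mixing gives C = (0.146·1.19 + 16.9·0.0073) / (0.146 + 16.9) = 0.2971/17.05 = 0.01743 mg/L.

0.0174 mg/L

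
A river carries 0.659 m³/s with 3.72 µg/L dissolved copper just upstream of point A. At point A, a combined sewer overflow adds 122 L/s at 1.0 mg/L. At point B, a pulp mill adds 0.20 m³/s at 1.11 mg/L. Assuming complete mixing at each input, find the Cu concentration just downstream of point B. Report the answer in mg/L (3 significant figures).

3.72 µg/L = 0.00372 mg/L.
122 L/s = 0.122 m³/s.
After input A: C = (0.659·0.00372 + 0.122·1) / 0.781 = 0.1593 mg/L.
After input B: C = (0.781·0.1593 + 0.2·1.11) / 0.981 = 0.3532 mg/L.

0.353 mg/L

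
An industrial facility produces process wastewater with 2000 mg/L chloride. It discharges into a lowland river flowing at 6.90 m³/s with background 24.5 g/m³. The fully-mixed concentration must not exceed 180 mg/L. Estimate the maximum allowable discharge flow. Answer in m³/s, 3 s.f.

Mass balance at complete mixing: C_std·(Q_w + Q_r) = Q_w·C_e + Q_r·C_b.
Rearranging, Q_w = Q_r·(C_std − C_b)/(C_e − C_std) = 6.90·(180 − 24.5) / (2000 − 180) = 0.5895 m³/s.

0.590 m³/s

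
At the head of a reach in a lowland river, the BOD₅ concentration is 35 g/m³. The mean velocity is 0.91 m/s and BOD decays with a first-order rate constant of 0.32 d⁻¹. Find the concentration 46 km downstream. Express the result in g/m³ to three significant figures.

Travel time t = 46 km / 0.91 m/s = 4.6e+04/0.91 = 5.055e+04 s = 0.5851 d.
First-order decay: C = 35·exp(−0.32·0.5851) = 35·0.8293 = 29.02 g/m³.

29.0 g/m³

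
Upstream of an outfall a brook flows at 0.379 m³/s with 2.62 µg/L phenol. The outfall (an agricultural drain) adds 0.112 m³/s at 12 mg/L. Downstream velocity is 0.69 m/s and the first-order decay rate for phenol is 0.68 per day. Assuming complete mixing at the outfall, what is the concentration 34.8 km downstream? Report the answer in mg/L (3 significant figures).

1.84 mg/L

2.62 µg/L = 0.00262 mg/L.
After complete mixing, C₀ = (0.112·12 + 0.379·0.00262) / 0.491 = 2.739 mg/L.
Travel time t = 3.48e+04 m / 0.69 m/s = 5.043e+04 s = 0.5837 d.
C = 2.739·exp(−0.68·0.5837) = 2.739·0.6724 = 1.842 mg/L.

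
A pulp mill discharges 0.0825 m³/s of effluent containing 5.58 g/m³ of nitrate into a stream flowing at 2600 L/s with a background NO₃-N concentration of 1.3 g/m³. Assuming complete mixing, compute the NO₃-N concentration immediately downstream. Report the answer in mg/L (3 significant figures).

1.43 mg/L

2600 L/s = 2.6 m³/s.
By mass balance at complete mixing, C = (0.0825·5.58 + 2.6·1.3) / (0.0825 + 2.6) = 3.84/2.683 = 1.432 mg/L.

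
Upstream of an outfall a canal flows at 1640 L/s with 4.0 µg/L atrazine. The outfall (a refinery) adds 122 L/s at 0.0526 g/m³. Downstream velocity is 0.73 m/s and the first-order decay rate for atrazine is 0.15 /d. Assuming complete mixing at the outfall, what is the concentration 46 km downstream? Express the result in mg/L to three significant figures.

0.00660 mg/L

122 L/s = 0.122 m³/s.
1640 L/s = 1.64 m³/s.
4.0 µg/L = 0.004 mg/L.
After complete mixing, C₀ = (0.122·0.0526 + 1.64·0.004) / 1.762 = 0.007365 mg/L.
Travel time t = 4.6e+04 m / 0.73 m/s = 6.301e+04 s = 0.7293 d.
C = 0.007365·exp(−0.15·0.7293) = 0.007365·0.8964 = 0.006602 mg/L.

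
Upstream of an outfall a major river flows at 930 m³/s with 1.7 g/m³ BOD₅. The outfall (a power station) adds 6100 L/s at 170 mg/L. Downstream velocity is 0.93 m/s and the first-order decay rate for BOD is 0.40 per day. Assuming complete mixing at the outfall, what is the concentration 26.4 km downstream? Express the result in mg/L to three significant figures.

6100 L/s = 6.1 m³/s.
After complete mixing, C₀ = (6.1·170 + 930·1.7) / 936.1 = 2.797 mg/L.
Travel time t = 2.64e+04 m / 0.93 m/s = 2.839e+04 s = 0.3286 d.
C = 2.797·exp(−0.40·0.3286) = 2.797·0.8768 = 2.452 mg/L.

2.45 mg/L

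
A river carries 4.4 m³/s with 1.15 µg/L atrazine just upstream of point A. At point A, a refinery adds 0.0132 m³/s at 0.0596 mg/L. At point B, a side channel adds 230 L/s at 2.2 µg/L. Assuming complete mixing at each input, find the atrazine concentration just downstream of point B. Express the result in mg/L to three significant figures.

1.15 µg/L = 0.00115 mg/L.
After input A: C = (4.4·0.00115 + 0.0132·0.0596) / 4.413 = 0.001325 mg/L.
230 L/s = 0.23 m³/s.
2.2 µg/L = 0.0022 mg/L.
After input B: C = (4.413·0.001325 + 0.23·0.0022) / 4.643 = 0.001368 mg/L.

0.00137 mg/L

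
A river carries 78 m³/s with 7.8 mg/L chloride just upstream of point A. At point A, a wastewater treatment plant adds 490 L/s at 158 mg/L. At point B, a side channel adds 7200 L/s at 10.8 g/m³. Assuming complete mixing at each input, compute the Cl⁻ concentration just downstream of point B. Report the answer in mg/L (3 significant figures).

8.91 mg/L

490 L/s = 0.49 m³/s.
After input A: C = (78·7.8 + 0.49·158) / 78.49 = 8.738 mg/L.
7200 L/s = 7.2 m³/s.
After input B: C = (78.49·8.738 + 7.2·10.8) / 85.69 = 8.911 mg/L.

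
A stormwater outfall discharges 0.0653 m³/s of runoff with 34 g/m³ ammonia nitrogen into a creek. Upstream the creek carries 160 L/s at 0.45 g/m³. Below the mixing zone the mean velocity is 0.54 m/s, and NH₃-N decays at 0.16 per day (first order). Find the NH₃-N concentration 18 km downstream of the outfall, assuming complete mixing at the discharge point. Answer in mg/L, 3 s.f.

9.56 mg/L

160 L/s = 0.16 m³/s.
After complete mixing, C₀ = (0.0653·34 + 0.16·0.45) / 0.2253 = 10.17 mg/L.
Travel time t = 1.8e+04 m / 0.54 m/s = 3.333e+04 s = 0.3858 d.
C = 10.17·exp(−0.16·0.3858) = 10.17·0.9401 = 9.565 mg/L.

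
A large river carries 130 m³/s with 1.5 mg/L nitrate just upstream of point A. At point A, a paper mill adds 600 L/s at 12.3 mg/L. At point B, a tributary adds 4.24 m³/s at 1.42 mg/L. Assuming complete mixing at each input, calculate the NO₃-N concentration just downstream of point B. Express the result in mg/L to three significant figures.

1.55 mg/L

600 L/s = 0.6 m³/s.
After input A: C = (130·1.5 + 0.6·12.3) / 130.6 = 1.55 mg/L.
After input B: C = (130.6·1.55 + 4.24·1.42) / 134.8 = 1.546 mg/L.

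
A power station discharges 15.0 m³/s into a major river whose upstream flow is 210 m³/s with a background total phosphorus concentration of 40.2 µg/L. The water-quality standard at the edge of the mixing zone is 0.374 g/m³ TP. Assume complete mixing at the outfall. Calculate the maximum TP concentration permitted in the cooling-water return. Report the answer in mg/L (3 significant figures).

5.05 mg/L

40.2 µg/L = 0.0402 mg/L.
Mass balance: 0.374·225 = 15·Cₑ + 210·0.0402.
Cₑ = (84.15 − 8.442) / 15 = 5.047 mg/L.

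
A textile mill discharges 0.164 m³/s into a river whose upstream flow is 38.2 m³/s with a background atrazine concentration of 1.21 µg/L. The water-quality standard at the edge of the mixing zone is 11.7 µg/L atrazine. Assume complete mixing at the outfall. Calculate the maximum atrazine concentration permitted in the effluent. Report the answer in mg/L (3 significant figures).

2.46 mg/L

1.21 µg/L = 0.00121 mg/L.
11.7 µg/L = 0.0117 mg/L.
Mass balance: 0.0117·38.36 = 0.164·Cₑ + 38.2·0.00121.
Cₑ = (0.4489 − 0.04622) / 0.164 = 2.455 mg/L.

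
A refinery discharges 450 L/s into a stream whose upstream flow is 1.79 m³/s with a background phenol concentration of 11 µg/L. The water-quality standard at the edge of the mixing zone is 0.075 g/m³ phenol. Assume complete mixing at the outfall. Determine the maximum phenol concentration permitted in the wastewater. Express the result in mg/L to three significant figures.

0.330 mg/L

450 L/s = 0.45 m³/s.
11 µg/L = 0.011 mg/L.
Mass balance: 0.075·2.24 = 0.45·Cₑ + 1.79·0.011.
Cₑ = (0.168 − 0.01969) / 0.45 = 0.3296 mg/L.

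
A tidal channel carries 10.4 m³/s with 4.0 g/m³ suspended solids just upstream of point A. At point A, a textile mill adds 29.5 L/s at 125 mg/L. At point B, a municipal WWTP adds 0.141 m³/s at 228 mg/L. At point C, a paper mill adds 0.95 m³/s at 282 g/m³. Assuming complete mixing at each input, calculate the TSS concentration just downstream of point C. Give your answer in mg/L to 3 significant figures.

29.5 L/s = 0.0295 m³/s.
After input A: C = (10.4·4 + 0.0295·125) / 10.43 = 4.342 mg/L.
After input B: C = (10.43·4.342 + 0.141·228) / 10.57 = 7.326 mg/L.
After input C: C = (10.57·7.326 + 0.95·282) / 11.52 = 29.98 mg/L.

30.0 mg/L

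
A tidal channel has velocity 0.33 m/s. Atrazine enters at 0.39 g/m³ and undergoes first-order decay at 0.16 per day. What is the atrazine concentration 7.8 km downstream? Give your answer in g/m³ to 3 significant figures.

Travel time t = 7.8 km / 0.33 m/s = 7800/0.33 = 2.364e+04 s = 0.2736 d.
First-order decay: C = 0.39·exp(−0.16·0.2736) = 0.39·0.9572 = 0.3733 g/m³.

0.373 g/m³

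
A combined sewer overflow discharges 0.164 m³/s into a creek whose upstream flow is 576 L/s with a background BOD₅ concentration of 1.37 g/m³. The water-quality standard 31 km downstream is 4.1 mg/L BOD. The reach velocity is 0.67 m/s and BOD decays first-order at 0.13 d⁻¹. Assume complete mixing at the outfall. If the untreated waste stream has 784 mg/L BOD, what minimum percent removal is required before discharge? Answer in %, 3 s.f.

576 L/s = 0.576 m³/s.
Travel time to the compliance point: t = 3.1e+04/0.67 = 4.627e+04 s = 0.5355 d; decay factor exp(−0.13·0.5355) = 0.9328.
So the concentration just after mixing may be at most 4.1/0.9328 = 4.396 mg/L.
Mass balance: 4.396·0.74 = 0.164·Cₑ + 0.576·1.37.
Cₑ = (3.253 − 0.7891) / 0.164 = 15.02 mg/L.
Required removal = 1 − 15.02/784 = 98.08 %.

98.1 %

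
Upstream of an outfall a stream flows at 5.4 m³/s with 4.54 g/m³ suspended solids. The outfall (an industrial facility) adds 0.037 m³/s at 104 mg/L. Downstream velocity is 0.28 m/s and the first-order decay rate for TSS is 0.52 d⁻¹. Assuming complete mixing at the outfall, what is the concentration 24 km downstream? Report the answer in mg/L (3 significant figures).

3.11 mg/L

After complete mixing, C₀ = (0.037·104 + 5.4·4.54) / 5.437 = 5.217 mg/L.
Travel time t = 2.4e+04 m / 0.28 m/s = 8.571e+04 s = 0.9921 d.
C = 5.217·exp(−0.52·0.9921) = 5.217·0.597 = 3.114 mg/L.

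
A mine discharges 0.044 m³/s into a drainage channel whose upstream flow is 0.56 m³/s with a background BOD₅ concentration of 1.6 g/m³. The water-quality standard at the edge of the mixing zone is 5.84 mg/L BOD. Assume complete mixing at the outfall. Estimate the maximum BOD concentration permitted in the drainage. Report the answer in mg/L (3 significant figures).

59.8 mg/L

Mass balance: 5.84·0.604 = 0.044·Cₑ + 0.56·1.6.
Cₑ = (3.527 − 0.896) / 0.044 = 59.8 mg/L.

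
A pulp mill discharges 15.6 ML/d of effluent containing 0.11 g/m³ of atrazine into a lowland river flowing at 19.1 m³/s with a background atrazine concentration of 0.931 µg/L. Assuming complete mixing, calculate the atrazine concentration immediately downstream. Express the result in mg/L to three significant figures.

15.6 ML/d = 0.1806 m³/s.
0.931 µg/L = 0.000931 mg/L.
Flow-weighted mixing gives C = (0.1806·0.11 + 19.1·0.000931) / (0.1806 + 19.1) = 0.03764/19.28 = 0.001952 mg/L.

0.00195 mg/L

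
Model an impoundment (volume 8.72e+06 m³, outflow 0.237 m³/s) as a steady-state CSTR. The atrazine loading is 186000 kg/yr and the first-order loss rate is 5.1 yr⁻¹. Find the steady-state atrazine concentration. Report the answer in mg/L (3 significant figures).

3.58 mg/L

Outflow Q = 0.237 m³/s × 3.156e+07 s/yr = 7.479e+06 m³/yr.
Steady-state CSTR mass balance: W = Q·C + k·V·C, so C = W/(Q + kV).
Q + kV = 7.479e+06 + 5.1·8.72e+06 = 5.195e+07 m³/yr.
C = 186000/5.195e+07 = 0.00358 kg/m³ = 3.58 mg/L.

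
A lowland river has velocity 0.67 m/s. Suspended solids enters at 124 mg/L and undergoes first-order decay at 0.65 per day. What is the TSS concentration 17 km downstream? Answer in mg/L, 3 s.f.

102 mg/L

Travel time t = 17 km / 0.67 m/s = 1.7e+04/0.67 = 2.537e+04 s = 0.2937 d.
First-order decay: C = 124·exp(−0.65·0.2937) = 124·0.8262 = 102.5 mg/L.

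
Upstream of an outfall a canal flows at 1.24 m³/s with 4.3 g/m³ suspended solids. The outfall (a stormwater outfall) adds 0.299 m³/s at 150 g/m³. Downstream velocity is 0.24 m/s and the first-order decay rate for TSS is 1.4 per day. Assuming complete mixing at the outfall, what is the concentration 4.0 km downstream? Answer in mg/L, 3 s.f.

24.9 mg/L

After complete mixing, C₀ = (0.299·150 + 1.24·4.3) / 1.539 = 32.61 mg/L.
Travel time t = 4000 m / 0.24 m/s = 1.667e+04 s = 0.1929 d.
C = 32.61·exp(−1.4·0.1929) = 32.61·0.7633 = 24.89 mg/L.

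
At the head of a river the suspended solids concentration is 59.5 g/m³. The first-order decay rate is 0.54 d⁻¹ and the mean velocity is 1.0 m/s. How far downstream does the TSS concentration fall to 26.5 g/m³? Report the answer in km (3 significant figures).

129 km

From C = C₀·e^(−kt), t = ln(C₀/C)/k = ln(59.5/26.5)/0.54 = 0.8088/0.54 = 1.498 d.
Distance = v·t = 1.0 m/s × 1.294e+05 s = 1.294e+05 m = 129.4 km.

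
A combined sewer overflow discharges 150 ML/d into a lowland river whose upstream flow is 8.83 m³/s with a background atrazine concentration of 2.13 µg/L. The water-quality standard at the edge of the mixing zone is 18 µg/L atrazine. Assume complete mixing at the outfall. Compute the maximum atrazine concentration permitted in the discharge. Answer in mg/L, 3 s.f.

150 ML/d = 1.736 m³/s.
2.13 µg/L = 0.00213 mg/L.
18 µg/L = 0.018 mg/L.
Mass balance: 0.018·10.57 = 1.736·Cₑ + 8.83·0.00213.
Cₑ = (0.1902 − 0.01881) / 1.736 = 0.09872 mg/L.

0.0987 mg/L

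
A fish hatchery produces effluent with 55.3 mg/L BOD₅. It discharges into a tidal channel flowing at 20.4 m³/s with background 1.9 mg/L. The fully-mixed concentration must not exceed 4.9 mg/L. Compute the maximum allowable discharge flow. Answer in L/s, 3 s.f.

1210 L/s

Mass balance at complete mixing: C_std·(Q_w + Q_r) = Q_w·C_e + Q_r·C_b.
Rearranging, Q_w = Q_r·(C_std − C_b)/(C_e − C_std) = 20.4·(4.9 − 1.9) / (55.3 − 4.9) = 1.214 m³/s.
= 1214 L/s.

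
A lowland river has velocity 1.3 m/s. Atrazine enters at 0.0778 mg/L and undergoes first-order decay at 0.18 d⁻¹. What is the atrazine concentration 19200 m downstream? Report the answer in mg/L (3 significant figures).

0.0754 mg/L

Travel time t = 19200 m / 1.3 m/s = 1.92e+04/1.3 = 1.477e+04 s = 0.1709 d.
First-order decay: C = 0.0778·exp(−0.18·0.1709) = 0.0778·0.9697 = 0.07544 mg/L.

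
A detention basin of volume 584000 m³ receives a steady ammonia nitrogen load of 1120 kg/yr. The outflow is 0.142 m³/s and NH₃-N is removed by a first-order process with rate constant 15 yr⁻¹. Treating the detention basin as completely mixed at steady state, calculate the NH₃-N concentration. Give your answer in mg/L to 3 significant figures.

0.0846 mg/L

Outflow Q = 0.142 m³/s × 3.156e+07 s/yr = 4.481e+06 m³/yr.
Steady-state CSTR mass balance: W = Q·C + k·V·C, so C = W/(Q + kV).
Q + kV = 4.481e+06 + 15·584000 = 1.324e+07 m³/yr.
C = 1120/1.324e+07 = 8.458e-05 kg/m³ = 0.08458 mg/L.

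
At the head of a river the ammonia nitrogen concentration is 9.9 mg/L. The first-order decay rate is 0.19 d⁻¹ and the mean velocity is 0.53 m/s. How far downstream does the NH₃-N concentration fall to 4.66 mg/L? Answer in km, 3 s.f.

From C = C₀·e^(−kt), t = ln(C₀/C)/k = ln(9.9/4.66)/0.19 = 0.7535/0.19 = 3.966 d.
Distance = v·t = 0.53 m/s × 3.427e+05 s = 1.816e+05 m = 181.6 km.

182 km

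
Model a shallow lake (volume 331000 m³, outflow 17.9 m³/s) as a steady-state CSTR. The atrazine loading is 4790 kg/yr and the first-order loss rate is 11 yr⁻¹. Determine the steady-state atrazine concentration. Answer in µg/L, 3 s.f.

8.43 µg/L

Outflow Q = 17.9 m³/s × 3.156e+07 s/yr = 5.649e+08 m³/yr.
Steady-state CSTR mass balance: W = Q·C + k·V·C, so C = W/(Q + kV).
Q + kV = 5.649e+08 + 11·331000 = 5.685e+08 m³/yr.
C = 4790/5.685e+08 = 8.425e-06 kg/m³ = 0.008425 mg/L = 8.425 µg/L.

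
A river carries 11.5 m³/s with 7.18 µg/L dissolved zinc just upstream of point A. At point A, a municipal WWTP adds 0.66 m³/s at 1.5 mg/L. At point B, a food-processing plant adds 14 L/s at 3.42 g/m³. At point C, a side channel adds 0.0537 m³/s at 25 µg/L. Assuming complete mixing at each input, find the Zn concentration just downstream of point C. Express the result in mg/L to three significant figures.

0.0917 mg/L

7.18 µg/L = 0.00718 mg/L.
After input A: C = (11.5·0.00718 + 0.66·1.5) / 12.16 = 0.0882 mg/L.
14 L/s = 0.014 m³/s.
After input B: C = (12.16·0.0882 + 0.014·3.42) / 12.17 = 0.09204 mg/L.
25 µg/L = 0.025 mg/L.
After input C: C = (12.17·0.09204 + 0.0537·0.025) / 12.23 = 0.09174 mg/L.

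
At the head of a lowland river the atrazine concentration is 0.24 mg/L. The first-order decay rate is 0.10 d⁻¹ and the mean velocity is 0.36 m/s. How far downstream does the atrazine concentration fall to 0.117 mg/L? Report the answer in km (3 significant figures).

From C = C₀·e^(−kt), t = ln(C₀/C)/k = ln(0.24/0.117)/0.10 = 0.7185/0.10 = 7.185 d.
Distance = v·t = 0.36 m/s × 6.208e+05 s = 2.235e+05 m = 223.5 km.

223 km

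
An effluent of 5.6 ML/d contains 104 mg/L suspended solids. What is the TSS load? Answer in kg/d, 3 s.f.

5.6 ML/d = 0.06481 m³/s.
Mass flux = Q·C = 0.06481 m³/s × 104 g/m³ = 6.741 g/s.
= 6.741 g/s × 86.4 = 582.4 kg/d.

582 kg/d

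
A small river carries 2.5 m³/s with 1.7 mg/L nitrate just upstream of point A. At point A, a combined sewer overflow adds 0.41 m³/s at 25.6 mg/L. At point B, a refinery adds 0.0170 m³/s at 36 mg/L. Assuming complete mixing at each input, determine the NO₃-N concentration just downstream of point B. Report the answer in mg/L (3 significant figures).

5.25 mg/L

After input A: C = (2.5·1.7 + 0.41·25.6) / 2.91 = 5.067 mg/L.
After input B: C = (2.91·5.067 + 0.017·36) / 2.927 = 5.247 mg/L.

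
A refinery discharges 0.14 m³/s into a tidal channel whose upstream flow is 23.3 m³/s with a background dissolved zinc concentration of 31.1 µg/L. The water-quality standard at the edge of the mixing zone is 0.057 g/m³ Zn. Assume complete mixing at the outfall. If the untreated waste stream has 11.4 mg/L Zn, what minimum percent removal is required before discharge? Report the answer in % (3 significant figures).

61.7 %

31.1 µg/L = 0.0311 mg/L.
Mass balance: 0.057·23.44 = 0.14·Cₑ + 23.3·0.0311.
Cₑ = (1.336 − 0.7246) / 0.14 = 4.367 mg/L.
Required removal = 1 − 4.367/11.4 = 61.69 %.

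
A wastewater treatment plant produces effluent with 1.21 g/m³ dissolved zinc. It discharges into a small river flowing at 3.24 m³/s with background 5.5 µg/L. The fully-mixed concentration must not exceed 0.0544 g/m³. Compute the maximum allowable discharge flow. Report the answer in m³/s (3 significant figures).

5.5 µg/L = 0.0055 mg/L.
Mass balance at complete mixing: C_std·(Q_w + Q_r) = Q_w·C_e + Q_r·C_b.
Rearranging, Q_w = Q_r·(C_std − C_b)/(C_e − C_std) = 3.24·(0.0544 − 0.0055) / (1.21 − 0.0544) = 0.1371 m³/s.

0.137 m³/s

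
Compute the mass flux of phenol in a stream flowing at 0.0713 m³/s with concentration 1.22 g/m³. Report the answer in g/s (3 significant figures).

Mass flux = Q·C = 0.0713 m³/s × 1.22 g/m³ = 0.08699 g/s.

0.0870 g/s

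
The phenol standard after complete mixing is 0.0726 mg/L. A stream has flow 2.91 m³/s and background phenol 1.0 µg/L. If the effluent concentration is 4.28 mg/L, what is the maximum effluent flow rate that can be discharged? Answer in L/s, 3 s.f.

49.5 L/s

1.0 µg/L = 0.001 mg/L.
Mass balance at complete mixing: C_std·(Q_w + Q_r) = Q_w·C_e + Q_r·C_b.
Rearranging, Q_w = Q_r·(C_std − C_b)/(C_e − C_std) = 2.91·(0.0726 − 0.001) / (4.28 − 0.0726) = 0.04952 m³/s.
= 49.52 L/s.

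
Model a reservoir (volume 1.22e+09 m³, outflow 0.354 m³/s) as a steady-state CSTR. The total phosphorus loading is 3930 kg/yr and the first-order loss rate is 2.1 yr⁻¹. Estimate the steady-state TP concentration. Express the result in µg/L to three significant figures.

1.53 µg/L

Outflow Q = 0.354 m³/s × 3.156e+07 s/yr = 1.117e+07 m³/yr.
Steady-state CSTR mass balance: W = Q·C + k·V·C, so C = W/(Q + kV).
Q + kV = 1.117e+07 + 2.1·1.22e+09 = 2.573e+09 m³/yr.
C = 3930/2.573e+09 = 1.527e-06 kg/m³ = 0.001527 mg/L = 1.527 µg/L.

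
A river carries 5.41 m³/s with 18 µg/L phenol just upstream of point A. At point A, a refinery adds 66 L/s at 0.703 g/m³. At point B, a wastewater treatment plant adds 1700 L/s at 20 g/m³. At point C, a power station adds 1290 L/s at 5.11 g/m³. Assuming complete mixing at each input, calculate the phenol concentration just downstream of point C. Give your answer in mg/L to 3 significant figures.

4.81 mg/L

18 µg/L = 0.018 mg/L.
66 L/s = 0.066 m³/s.
After input A: C = (5.41·0.018 + 0.066·0.703) / 5.476 = 0.02626 mg/L.
1700 L/s = 1.7 m³/s.
After input B: C = (5.476·0.02626 + 1.7·20) / 7.176 = 4.758 mg/L.
1290 L/s = 1.29 m³/s.
After input C: C = (7.176·4.758 + 1.29·5.11) / 8.466 = 4.812 mg/L.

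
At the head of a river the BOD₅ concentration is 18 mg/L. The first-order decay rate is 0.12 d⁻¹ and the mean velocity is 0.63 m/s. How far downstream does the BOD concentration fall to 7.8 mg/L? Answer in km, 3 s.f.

379 km

From C = C₀·e^(−kt), t = ln(C₀/C)/k = ln(18/7.8)/0.12 = 0.8362/0.12 = 6.969 d.
Distance = v·t = 0.63 m/s × 6.021e+05 s = 3.793e+05 m = 379.3 km.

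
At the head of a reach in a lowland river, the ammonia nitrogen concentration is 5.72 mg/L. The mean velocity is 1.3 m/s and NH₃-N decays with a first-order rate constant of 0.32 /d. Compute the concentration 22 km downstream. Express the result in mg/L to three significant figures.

5.37 mg/L

Travel time t = 22 km / 1.3 m/s = 2.2e+04/1.3 = 1.692e+04 s = 0.1959 d.
First-order decay: C = 5.72·exp(−0.32·0.1959) = 5.72·0.9392 = 5.372 mg/L.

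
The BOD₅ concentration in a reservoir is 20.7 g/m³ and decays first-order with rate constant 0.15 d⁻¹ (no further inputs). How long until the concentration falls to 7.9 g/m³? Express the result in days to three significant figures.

6.42 d

t = ln(C₀/C)/k = ln(20.7/7.9)/0.15 = 0.9633/0.15 = 6.422 d.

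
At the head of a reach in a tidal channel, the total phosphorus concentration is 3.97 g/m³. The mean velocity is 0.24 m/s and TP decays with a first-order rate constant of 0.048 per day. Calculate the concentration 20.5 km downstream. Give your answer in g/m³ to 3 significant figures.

3.79 g/m³

Travel time t = 20.5 km / 0.24 m/s = 2.05e+04/0.24 = 8.542e+04 s = 0.9886 d.
First-order decay: C = 3.97·exp(−0.048·0.9886) = 3.97·0.9537 = 3.786 g/m³.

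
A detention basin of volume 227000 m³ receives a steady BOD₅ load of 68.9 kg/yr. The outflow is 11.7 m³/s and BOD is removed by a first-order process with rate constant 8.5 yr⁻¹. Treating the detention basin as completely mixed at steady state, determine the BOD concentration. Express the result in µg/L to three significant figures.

0.186 µg/L

Outflow Q = 11.7 m³/s × 3.156e+07 s/yr = 3.692e+08 m³/yr.
Steady-state CSTR mass balance: W = Q·C + k·V·C, so C = W/(Q + kV).
Q + kV = 3.692e+08 + 8.5·227000 = 3.712e+08 m³/yr.
C = 68.9/3.712e+08 = 1.856e-07 kg/m³ = 0.0001856 mg/L = 0.1856 µg/L.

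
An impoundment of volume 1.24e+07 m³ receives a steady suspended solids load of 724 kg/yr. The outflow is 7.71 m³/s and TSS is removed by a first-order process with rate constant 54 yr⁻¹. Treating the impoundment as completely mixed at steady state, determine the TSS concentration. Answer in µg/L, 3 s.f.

0.793 µg/L

Outflow Q = 7.71 m³/s × 3.156e+07 s/yr = 2.433e+08 m³/yr.
Steady-state CSTR mass balance: W = Q·C + k·V·C, so C = W/(Q + kV).
Q + kV = 2.433e+08 + 54·1.24e+07 = 9.129e+08 m³/yr.
C = 724/9.129e+08 = 7.931e-07 kg/m³ = 0.0007931 mg/L = 0.7931 µg/L.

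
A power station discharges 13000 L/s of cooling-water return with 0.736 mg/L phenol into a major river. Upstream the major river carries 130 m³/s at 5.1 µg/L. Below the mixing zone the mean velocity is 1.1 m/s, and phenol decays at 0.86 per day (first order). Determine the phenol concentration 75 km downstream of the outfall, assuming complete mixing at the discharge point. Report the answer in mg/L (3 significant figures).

13000 L/s = 13 m³/s.
5.1 µg/L = 0.0051 mg/L.
After complete mixing, C₀ = (13·0.736 + 130·0.0051) / 143 = 0.07155 mg/L.
Travel time t = 7.5e+04 m / 1.1 m/s = 6.818e+04 s = 0.7891 d.
C = 0.07155·exp(−0.86·0.7891) = 0.07155·0.5073 = 0.03629 mg/L.

0.0363 mg/L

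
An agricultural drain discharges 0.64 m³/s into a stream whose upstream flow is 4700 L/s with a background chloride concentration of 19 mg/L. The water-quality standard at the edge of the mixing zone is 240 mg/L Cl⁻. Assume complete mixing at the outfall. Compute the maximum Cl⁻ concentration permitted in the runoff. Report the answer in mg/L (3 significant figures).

4700 L/s = 4.7 m³/s.
Mass balance: 240·5.34 = 0.64·Cₑ + 4.7·19.
Cₑ = (1282 − 89.3) / 0.64 = 1863 mg/L.

1860 mg/L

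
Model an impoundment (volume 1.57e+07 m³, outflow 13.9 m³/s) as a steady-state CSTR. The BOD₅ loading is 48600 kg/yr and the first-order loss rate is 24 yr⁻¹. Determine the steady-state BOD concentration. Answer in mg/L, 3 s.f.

0.0596 mg/L

Outflow Q = 13.9 m³/s × 3.156e+07 s/yr = 4.387e+08 m³/yr.
Steady-state CSTR mass balance: W = Q·C + k·V·C, so C = W/(Q + kV).
Q + kV = 4.387e+08 + 24·1.57e+07 = 8.155e+08 m³/yr.
C = 48600/8.155e+08 = 5.96e-05 kg/m³ = 0.0596 mg/L.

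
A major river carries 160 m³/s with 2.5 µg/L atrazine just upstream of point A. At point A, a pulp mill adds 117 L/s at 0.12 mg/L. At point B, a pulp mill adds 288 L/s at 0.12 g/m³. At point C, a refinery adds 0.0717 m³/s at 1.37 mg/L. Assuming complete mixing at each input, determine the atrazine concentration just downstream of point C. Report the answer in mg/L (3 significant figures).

2.5 µg/L = 0.0025 mg/L.
117 L/s = 0.117 m³/s.
After input A: C = (160·0.0025 + 0.117·0.12) / 160.1 = 0.002586 mg/L.
288 L/s = 0.288 m³/s.
After input B: C = (160.1·0.002586 + 0.288·0.12) / 160.4 = 0.002797 mg/L.
After input C: C = (160.4·0.002797 + 0.0717·1.37) / 160.5 = 0.003408 mg/L.

0.00341 mg/L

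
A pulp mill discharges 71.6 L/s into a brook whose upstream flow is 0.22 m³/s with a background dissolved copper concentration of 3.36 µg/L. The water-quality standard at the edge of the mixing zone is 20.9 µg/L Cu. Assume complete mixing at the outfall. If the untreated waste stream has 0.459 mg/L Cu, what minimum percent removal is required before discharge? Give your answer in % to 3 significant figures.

83.7 %

71.6 L/s = 0.0716 m³/s.
3.36 µg/L = 0.00336 mg/L.
20.9 µg/L = 0.0209 mg/L.
Mass balance: 0.0209·0.2916 = 0.0716·Cₑ + 0.22·0.00336.
Cₑ = (0.006094 − 0.0007392) / 0.0716 = 0.07479 mg/L.
Required removal = 1 − 0.07479/0.459 = 83.71 %.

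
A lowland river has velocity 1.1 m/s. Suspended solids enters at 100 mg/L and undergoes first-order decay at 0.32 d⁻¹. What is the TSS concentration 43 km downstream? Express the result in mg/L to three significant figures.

86.5 mg/L

Travel time t = 43 km / 1.1 m/s = 4.3e+04/1.1 = 3.909e+04 s = 0.4524 d.
First-order decay: C = 100·exp(−0.32·0.4524) = 100·0.8652 = 86.52 mg/L.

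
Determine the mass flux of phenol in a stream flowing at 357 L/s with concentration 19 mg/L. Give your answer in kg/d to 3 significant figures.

586 kg/d

357 L/s = 0.357 m³/s.
Mass flux = Q·C = 0.357 m³/s × 19 g/m³ = 6.783 g/s.
= 6.783 g/s × 86.4 = 586.1 kg/d.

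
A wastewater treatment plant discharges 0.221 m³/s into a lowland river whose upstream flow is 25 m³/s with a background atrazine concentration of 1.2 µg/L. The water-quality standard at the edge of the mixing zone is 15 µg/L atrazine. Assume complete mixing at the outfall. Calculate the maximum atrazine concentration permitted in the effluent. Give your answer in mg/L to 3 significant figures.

1.58 mg/L

1.2 µg/L = 0.0012 mg/L.
15 µg/L = 0.015 mg/L.
Mass balance: 0.015·25.22 = 0.221·Cₑ + 25·0.0012.
Cₑ = (0.3783 − 0.03) / 0.221 = 1.576 mg/L.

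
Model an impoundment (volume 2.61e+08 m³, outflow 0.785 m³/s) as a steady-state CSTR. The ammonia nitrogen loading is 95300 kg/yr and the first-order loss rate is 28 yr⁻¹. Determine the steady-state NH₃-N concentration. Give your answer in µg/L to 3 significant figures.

13.0 µg/L

Outflow Q = 0.785 m³/s × 3.156e+07 s/yr = 2.477e+07 m³/yr.
Steady-state CSTR mass balance: W = Q·C + k·V·C, so C = W/(Q + kV).
Q + kV = 2.477e+07 + 28·2.61e+08 = 7.333e+09 m³/yr.
C = 95300/7.333e+09 = 1.3e-05 kg/m³ = 0.013 mg/L = 13 µg/L.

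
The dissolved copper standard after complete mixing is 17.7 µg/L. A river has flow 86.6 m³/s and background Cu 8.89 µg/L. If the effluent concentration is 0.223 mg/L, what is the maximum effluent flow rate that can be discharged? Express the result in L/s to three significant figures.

3720 L/s

8.89 µg/L = 0.00889 mg/L.
17.7 µg/L = 0.0177 mg/L.
Mass balance at complete mixing: C_std·(Q_w + Q_r) = Q_w·C_e + Q_r·C_b.
Rearranging, Q_w = Q_r·(C_std − C_b)/(C_e − C_std) = 86.6·(0.0177 − 0.00889) / (0.223 − 0.0177) = 3.716 m³/s.
= 3716 L/s.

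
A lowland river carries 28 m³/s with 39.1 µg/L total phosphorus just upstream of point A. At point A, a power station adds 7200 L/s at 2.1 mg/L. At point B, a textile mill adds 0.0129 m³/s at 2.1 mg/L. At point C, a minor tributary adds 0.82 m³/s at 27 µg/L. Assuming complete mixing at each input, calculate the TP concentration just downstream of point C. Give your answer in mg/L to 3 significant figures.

39.1 µg/L = 0.0391 mg/L.
7200 L/s = 7.2 m³/s.
After input A: C = (28·0.0391 + 7.2·2.1) / 35.2 = 0.4606 mg/L.
After input B: C = (35.2·0.4606 + 0.0129·2.1) / 35.21 = 0.4612 mg/L.
27 µg/L = 0.027 mg/L.
After input C: C = (35.21·0.4612 + 0.82·0.027) / 36.03 = 0.4514 mg/L.

0.451 mg/L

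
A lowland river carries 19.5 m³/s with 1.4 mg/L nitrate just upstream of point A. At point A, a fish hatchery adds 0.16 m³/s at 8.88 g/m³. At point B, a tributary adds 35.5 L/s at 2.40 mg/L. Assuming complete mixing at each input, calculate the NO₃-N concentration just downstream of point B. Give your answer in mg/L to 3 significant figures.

After input A: C = (19.5·1.4 + 0.16·8.88) / 19.66 = 1.461 mg/L.
35.5 L/s = 0.0355 m³/s.
After input B: C = (19.66·1.461 + 0.0355·2.4) / 19.7 = 1.463 mg/L.

1.46 mg/L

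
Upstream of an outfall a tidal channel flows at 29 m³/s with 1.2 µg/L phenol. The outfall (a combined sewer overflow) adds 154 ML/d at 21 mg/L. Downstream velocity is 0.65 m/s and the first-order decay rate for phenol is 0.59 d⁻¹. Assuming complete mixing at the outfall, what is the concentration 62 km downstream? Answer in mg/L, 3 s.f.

0.635 mg/L

154 ML/d = 1.782 m³/s.
1.2 µg/L = 0.0012 mg/L.
After complete mixing, C₀ = (1.782·21 + 29·0.0012) / 30.78 = 1.217 mg/L.
Travel time t = 6.2e+04 m / 0.65 m/s = 9.538e+04 s = 1.104 d.
C = 1.217·exp(−0.59·1.104) = 1.217·0.5213 = 0.6345 mg/L.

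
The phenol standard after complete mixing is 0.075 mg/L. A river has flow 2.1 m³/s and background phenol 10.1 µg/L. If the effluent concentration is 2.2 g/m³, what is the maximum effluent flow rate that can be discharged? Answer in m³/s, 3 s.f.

10.1 µg/L = 0.0101 mg/L.
Mass balance at complete mixing: C_std·(Q_w + Q_r) = Q_w·C_e + Q_r·C_b.
Rearranging, Q_w = Q_r·(C_std − C_b)/(C_e − C_std) = 2.1·(0.075 − 0.0101) / (2.2 − 0.075) = 0.06414 m³/s.

0.0641 m³/s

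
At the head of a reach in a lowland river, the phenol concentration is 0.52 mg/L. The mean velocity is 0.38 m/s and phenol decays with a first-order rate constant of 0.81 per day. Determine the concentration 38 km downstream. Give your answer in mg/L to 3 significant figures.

Travel time t = 38 km / 0.38 m/s = 3.8e+04/0.38 = 1e+05 s = 1.157 d.
First-order decay: C = 0.52·exp(−0.81·1.157) = 0.52·0.3916 = 0.2036 mg/L.

0.204 mg/L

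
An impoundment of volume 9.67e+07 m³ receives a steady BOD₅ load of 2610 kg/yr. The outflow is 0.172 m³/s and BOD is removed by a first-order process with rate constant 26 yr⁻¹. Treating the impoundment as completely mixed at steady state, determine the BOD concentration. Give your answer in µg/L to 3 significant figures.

Outflow Q = 0.172 m³/s × 3.156e+07 s/yr = 5.428e+06 m³/yr.
Steady-state CSTR mass balance: W = Q·C + k·V·C, so C = W/(Q + kV).
Q + kV = 5.428e+06 + 26·9.67e+07 = 2.52e+09 m³/yr.
C = 2610/2.52e+09 = 1.036e-06 kg/m³ = 0.001036 mg/L = 1.036 µg/L.

1.04 µg/L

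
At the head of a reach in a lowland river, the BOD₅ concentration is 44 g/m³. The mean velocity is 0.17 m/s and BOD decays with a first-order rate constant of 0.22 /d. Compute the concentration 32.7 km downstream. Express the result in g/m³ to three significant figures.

Travel time t = 32.7 km / 0.17 m/s = 3.27e+04/0.17 = 1.924e+05 s = 2.226 d.
First-order decay: C = 44·exp(−0.22·2.226) = 44·0.6128 = 26.96 g/m³.

27.0 g/m³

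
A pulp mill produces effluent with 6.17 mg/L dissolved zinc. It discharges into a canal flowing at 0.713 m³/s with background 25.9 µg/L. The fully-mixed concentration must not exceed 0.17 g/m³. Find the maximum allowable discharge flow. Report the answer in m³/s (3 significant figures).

25.9 µg/L = 0.0259 mg/L.
Mass balance at complete mixing: C_std·(Q_w + Q_r) = Q_w·C_e + Q_r·C_b.
Rearranging, Q_w = Q_r·(C_std − C_b)/(C_e − C_std) = 0.713·(0.17 − 0.0259) / (6.17 − 0.17) = 0.01712 m³/s.

0.0171 m³/s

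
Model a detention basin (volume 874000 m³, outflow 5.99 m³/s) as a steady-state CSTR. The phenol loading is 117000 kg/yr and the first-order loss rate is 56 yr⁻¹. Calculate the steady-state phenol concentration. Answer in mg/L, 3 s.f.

Outflow Q = 5.99 m³/s × 3.156e+07 s/yr = 1.89e+08 m³/yr.
Steady-state CSTR mass balance: W = Q·C + k·V·C, so C = W/(Q + kV).
Q + kV = 1.89e+08 + 56·874000 = 2.38e+08 m³/yr.
C = 117000/2.38e+08 = 0.0004917 kg/m³ = 0.4917 mg/L.

0.492 mg/L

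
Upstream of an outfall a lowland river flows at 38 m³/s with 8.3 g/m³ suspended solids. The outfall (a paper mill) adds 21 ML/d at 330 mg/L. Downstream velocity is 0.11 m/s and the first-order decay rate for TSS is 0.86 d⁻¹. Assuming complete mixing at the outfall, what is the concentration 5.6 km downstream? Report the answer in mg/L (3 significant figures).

6.23 mg/L

21 ML/d = 0.2431 m³/s.
After complete mixing, C₀ = (0.2431·330 + 38·8.3) / 38.24 = 10.34 mg/L.
Travel time t = 5600 m / 0.11 m/s = 5.091e+04 s = 0.5892 d.
C = 10.34·exp(−0.86·0.5892) = 10.34·0.6025 = 6.232 mg/L.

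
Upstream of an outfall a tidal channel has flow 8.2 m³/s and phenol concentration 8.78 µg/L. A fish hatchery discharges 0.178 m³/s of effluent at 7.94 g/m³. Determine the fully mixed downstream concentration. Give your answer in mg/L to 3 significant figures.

8.78 µg/L = 0.00878 mg/L.
Flow-weighted mixing gives C = (0.178·7.94 + 8.2·0.00878) / (0.178 + 8.2) = 1.485/8.378 = 0.1773 mg/L.

0.177 mg/L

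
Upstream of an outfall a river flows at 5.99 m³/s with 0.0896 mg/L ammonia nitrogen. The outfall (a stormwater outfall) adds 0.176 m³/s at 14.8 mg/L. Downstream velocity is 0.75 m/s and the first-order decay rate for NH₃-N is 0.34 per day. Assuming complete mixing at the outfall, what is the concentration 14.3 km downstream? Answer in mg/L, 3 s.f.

0.473 mg/L

After complete mixing, C₀ = (0.176·14.8 + 5.99·0.0896) / 6.166 = 0.5095 mg/L.
Travel time t = 1.43e+04 m / 0.75 m/s = 1.907e+04 s = 0.2207 d.
C = 0.5095·exp(−0.34·0.2207) = 0.5095·0.9277 = 0.4727 mg/L.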